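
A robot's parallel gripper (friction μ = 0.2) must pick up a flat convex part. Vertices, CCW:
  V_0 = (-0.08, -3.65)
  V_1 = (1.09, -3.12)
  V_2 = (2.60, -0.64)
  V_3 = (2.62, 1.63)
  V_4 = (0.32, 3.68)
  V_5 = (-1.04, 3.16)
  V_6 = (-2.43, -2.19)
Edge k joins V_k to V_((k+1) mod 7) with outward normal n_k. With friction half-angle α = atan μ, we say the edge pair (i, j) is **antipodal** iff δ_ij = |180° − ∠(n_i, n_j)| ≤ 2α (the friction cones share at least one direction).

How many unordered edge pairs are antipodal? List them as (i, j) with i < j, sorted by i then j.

count = 4; pairs: (0,4), (1,5), (2,5), (3,6)

α = atan 0.2 = 11.31°;  2α = 22.62°
n_0 = (+0.4126, -0.9109)
n_1 = (+0.8541, -0.5201)
n_2 = (+1.0000, -0.0088)
n_3 = (+0.6654, +0.7465)
n_4 = (-0.3571, +0.9341)
n_5 = (-0.9679, +0.2515)
n_6 = (-0.5277, -0.8494)
  (0,1): δ = 145.71°  ·
  (0,2): δ = 114.87°  ·
  (0,3): δ = 66.08°  ·
  (0,4): δ = 3.45°  ✓
  (0,5): δ = 51.07°  ·
  (0,6): δ = 123.78°  ·
  (1,2): δ = 149.17°  ·
  (1,3): δ = 100.37°  ·
  (1,4): δ = 37.74°  ·
  (1,5): δ = 16.77°  ✓
  (1,6): δ = 89.48°  ·
  (2,3): δ = 131.21°  ·
  (2,4): δ = 68.57°  ·
  (2,5): δ = 14.06°  ✓
  (2,6): δ = 58.65°  ·
  (3,4): δ = 117.36°  ·
  (3,5): δ = 62.85°  ·
  (3,6): δ = 9.86°  ✓
  (4,5): δ = 125.49°  ·
  (4,6): δ = 52.78°  ·
  (5,6): δ = 107.29°  ·
antipodal pairs: 4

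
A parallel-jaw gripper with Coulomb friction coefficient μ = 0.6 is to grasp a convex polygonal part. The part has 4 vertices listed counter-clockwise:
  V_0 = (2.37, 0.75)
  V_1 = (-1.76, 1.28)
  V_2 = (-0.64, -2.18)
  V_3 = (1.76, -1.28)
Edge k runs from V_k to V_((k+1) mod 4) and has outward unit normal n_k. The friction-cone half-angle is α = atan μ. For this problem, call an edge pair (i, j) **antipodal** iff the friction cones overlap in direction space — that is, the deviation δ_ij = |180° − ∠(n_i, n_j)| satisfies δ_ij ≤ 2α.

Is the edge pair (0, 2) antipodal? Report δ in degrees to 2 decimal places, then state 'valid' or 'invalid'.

δ = 27.87°, valid

α = atan 0.6 = 30.96°;  2α = 61.93°
edge 0: e_0 = (-4.13, +0.53);  n_0 = (+0.1273, +0.9919)
edge 2: e_2 = (+2.40, +0.90);  n_2 = (+0.3511, -0.9363)
∠(n_0, n_2) = 152.13°
δ = |180° − 152.13°| = 27.87°
27.87° ≤ 2α = 61.93°  →  valid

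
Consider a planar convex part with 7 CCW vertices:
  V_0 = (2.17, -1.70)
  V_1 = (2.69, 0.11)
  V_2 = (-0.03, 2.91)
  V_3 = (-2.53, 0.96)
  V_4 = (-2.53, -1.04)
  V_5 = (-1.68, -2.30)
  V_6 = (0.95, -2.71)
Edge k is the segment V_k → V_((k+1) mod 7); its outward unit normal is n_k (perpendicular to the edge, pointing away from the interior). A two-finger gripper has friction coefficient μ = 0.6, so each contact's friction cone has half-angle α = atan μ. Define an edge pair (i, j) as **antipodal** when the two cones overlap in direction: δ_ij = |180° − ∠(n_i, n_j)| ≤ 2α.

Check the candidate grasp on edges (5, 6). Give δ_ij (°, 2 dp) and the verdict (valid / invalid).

δ = 131.52°, invalid

α = atan 0.6 = 30.96°;  2α = 61.93°
edge 5: e_5 = (+2.63, -0.41);  n_5 = (-0.1540, -0.9881)
edge 6: e_6 = (+1.22, +1.01);  n_6 = (+0.6377, -0.7703)
∠(n_5, n_6) = 48.48°
δ = |180° − 48.48°| = 131.52°
131.52° > 2α = 61.93°  →  invalid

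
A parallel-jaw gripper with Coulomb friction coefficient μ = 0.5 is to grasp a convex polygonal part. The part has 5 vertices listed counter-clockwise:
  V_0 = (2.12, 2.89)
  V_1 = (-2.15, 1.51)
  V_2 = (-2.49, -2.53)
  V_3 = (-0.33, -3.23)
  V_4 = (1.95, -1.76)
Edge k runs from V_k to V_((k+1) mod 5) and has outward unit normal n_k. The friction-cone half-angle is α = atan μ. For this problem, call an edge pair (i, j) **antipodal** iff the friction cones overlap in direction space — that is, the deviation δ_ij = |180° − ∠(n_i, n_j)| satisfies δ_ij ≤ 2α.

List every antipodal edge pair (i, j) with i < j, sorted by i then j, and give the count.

count = 4; pairs: (0,2), (0,3), (1,3), (1,4)

α = atan 0.5 = 26.57°;  2α = 53.13°
n_0 = (-0.3075, +0.9515)
n_1 = (-0.9965, +0.0839)
n_2 = (-0.3083, -0.9513)
n_3 = (+0.5419, -0.8405)
n_4 = (+0.9993, -0.0365)
  (0,1): δ = 112.72°  ·
  (0,2): δ = 35.87°  ✓
  (0,3): δ = 14.90°  ✓
  (0,4): δ = 70.00°  ·
  (1,2): δ = 103.15°  ·
  (1,3): δ = 52.38°  ✓
  (1,4): δ = 2.72°  ✓
  (2,3): δ = 129.23°  ·
  (2,4): δ = 74.14°  ·
  (3,4): δ = 124.91°  ·
antipodal pairs: 4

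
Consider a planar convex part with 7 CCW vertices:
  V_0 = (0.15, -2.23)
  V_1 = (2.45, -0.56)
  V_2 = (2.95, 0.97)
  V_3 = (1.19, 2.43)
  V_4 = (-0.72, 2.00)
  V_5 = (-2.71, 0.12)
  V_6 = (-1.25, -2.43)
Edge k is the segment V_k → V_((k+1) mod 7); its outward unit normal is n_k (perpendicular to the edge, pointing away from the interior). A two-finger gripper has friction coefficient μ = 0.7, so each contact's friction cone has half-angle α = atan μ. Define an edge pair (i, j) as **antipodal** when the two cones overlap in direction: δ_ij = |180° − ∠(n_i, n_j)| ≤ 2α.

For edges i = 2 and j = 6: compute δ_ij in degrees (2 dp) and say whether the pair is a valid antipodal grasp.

δ = 47.81°, valid

α = atan 0.7 = 34.99°;  2α = 69.98°
edge 2: e_2 = (-1.76, +1.46);  n_2 = (+0.6385, +0.7697)
edge 6: e_6 = (+1.40, +0.20);  n_6 = (+0.1414, -0.9899)
∠(n_2, n_6) = 132.19°
δ = |180° − 132.19°| = 47.81°
47.81° ≤ 2α = 69.98°  →  valid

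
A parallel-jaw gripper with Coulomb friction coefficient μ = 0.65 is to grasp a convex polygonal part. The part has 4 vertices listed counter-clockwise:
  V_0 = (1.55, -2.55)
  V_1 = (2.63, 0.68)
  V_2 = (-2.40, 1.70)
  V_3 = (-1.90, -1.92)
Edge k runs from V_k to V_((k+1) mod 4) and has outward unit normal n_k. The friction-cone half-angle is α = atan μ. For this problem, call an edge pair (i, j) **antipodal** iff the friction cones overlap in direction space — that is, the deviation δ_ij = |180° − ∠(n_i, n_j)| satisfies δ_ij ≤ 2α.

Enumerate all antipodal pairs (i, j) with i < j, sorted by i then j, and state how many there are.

count = 2; pairs: (0,2), (1,3)

α = atan 0.65 = 33.02°;  2α = 66.05°
n_0 = (+0.9484, -0.3171)
n_1 = (+0.1987, +0.9801)
n_2 = (-0.9906, -0.1368)
n_3 = (-0.1796, -0.9837)
  (0,1): δ = 82.98°  ·
  (0,2): δ = 26.35°  ✓
  (0,3): δ = 98.14°  ·
  (1,2): δ = 70.67°  ·
  (1,3): δ = 1.11°  ✓
  (2,3): δ = 108.21°  ·
antipodal pairs: 2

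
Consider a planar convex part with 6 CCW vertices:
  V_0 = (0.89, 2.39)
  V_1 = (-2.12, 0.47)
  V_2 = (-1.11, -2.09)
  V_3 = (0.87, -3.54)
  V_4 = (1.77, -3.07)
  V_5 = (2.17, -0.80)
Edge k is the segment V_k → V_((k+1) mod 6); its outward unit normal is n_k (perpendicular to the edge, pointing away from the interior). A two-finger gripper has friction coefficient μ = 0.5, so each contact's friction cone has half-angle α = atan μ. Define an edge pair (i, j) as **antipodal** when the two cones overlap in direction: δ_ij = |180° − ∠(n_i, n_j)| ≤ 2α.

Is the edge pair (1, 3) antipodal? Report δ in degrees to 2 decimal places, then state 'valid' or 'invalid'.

δ = 83.96°, invalid

α = atan 0.5 = 26.57°;  2α = 53.13°
edge 1: e_1 = (+1.01, -2.56);  n_1 = (-0.9302, -0.3670)
edge 3: e_3 = (+0.90, +0.47);  n_3 = (+0.4629, -0.8864)
∠(n_1, n_3) = 96.04°
δ = |180° − 96.04°| = 83.96°
83.96° > 2α = 53.13°  →  invalid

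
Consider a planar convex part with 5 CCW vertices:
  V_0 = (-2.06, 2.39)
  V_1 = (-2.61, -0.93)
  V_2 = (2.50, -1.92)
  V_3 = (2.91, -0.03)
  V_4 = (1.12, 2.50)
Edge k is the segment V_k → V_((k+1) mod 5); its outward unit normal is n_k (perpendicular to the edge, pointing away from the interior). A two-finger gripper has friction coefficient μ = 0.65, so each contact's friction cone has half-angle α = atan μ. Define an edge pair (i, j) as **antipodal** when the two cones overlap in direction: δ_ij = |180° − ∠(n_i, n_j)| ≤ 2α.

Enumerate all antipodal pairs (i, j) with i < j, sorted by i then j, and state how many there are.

α = atan 0.65 = 33.02°;  2α = 66.05°
n_0 = (-0.9866, +0.1634)
n_1 = (-0.1902, -0.9817)
n_2 = (+0.9773, -0.2120)
n_3 = (+0.8163, +0.5776)
n_4 = (-0.0346, +0.9994)
  (0,1): δ = 91.56°  ·
  (0,2): δ = 2.83°  ✓
  (0,3): δ = 44.69°  ✓
  (0,4): δ = 101.39°  ·
  (1,2): δ = 91.28°  ·
  (1,3): δ = 43.76°  ✓
  (1,4): δ = 12.95°  ✓
  (2,3): δ = 132.48°  ·
  (2,4): δ = 75.78°  ·
  (3,4): δ = 123.30°  ·
antipodal pairs: 4

count = 4; pairs: (0,2), (0,3), (1,3), (1,4)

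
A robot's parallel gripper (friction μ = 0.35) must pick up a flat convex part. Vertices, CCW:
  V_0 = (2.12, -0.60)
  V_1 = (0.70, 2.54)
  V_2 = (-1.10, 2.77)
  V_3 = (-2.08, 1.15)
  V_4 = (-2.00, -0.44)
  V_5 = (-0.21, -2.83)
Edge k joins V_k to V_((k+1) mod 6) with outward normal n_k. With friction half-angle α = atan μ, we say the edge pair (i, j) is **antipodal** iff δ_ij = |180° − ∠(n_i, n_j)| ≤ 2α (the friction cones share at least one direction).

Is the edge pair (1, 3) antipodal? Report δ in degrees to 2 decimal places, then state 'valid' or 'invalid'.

δ = 79.84°, invalid

α = atan 0.35 = 19.29°;  2α = 38.58°
edge 1: e_1 = (-1.80, +0.23);  n_1 = (+0.1267, +0.9919)
edge 3: e_3 = (+0.08, -1.59);  n_3 = (-0.9987, -0.0503)
∠(n_1, n_3) = 100.16°
δ = |180° − 100.16°| = 79.84°
79.84° > 2α = 38.58°  →  invalid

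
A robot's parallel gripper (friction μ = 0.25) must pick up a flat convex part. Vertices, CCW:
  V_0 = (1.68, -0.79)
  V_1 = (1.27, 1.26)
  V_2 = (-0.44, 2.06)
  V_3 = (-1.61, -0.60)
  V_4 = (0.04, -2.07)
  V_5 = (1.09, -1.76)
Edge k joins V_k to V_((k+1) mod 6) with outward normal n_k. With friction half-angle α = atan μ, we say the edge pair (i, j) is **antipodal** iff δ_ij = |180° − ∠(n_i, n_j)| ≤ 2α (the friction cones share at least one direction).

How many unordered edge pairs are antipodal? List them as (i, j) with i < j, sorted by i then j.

α = atan 0.25 = 14.04°;  2α = 28.07°
n_0 = (+0.9806, +0.1961)
n_1 = (+0.4238, +0.9058)
n_2 = (-0.9154, +0.4026)
n_3 = (-0.6652, -0.7467)
n_4 = (+0.2832, -0.9591)
n_5 = (+0.8544, -0.5197)
  (0,1): δ = 126.38°  ·
  (0,2): δ = 35.05°  ·
  (0,3): δ = 36.99°  ·
  (0,4): δ = 95.14°  ·
  (0,5): δ = 137.38°  ·
  (1,2): δ = 88.67°  ·
  (1,3): δ = 16.63°  ✓
  (1,4): δ = 41.52°  ·
  (1,5): δ = 83.76°  ·
  (2,3): δ = 107.96°  ·
  (2,4): δ = 49.81°  ·
  (2,5): δ = 7.57°  ✓
  (3,4): δ = 121.85°  ·
  (3,5): δ = 79.61°  ·
  (4,5): δ = 137.76°  ·
antipodal pairs: 2

count = 2; pairs: (1,3), (2,5)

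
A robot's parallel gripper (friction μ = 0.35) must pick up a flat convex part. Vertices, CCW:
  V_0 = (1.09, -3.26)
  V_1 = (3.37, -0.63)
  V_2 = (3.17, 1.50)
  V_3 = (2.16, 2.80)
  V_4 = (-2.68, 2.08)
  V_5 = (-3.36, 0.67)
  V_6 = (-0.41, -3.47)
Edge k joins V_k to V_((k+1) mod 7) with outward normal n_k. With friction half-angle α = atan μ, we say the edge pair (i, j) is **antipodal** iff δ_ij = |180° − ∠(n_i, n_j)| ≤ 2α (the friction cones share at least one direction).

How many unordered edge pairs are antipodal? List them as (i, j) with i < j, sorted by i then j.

count = 5; pairs: (0,4), (1,4), (1,5), (2,5), (3,6)

α = atan 0.35 = 19.29°;  2α = 38.58°
n_0 = (+0.7556, -0.6550)
n_1 = (+0.9956, +0.0935)
n_2 = (+0.7897, +0.6135)
n_3 = (-0.1471, +0.9891)
n_4 = (-0.9007, +0.4344)
n_5 = (-0.8144, -0.5803)
n_6 = (+0.1386, -0.9903)
  (0,1): δ = 133.71°  ·
  (0,2): δ = 101.23°  ·
  (0,3): δ = 40.62°  ·
  (0,4): δ = 15.18°  ✓
  (0,5): δ = 76.39°  ·
  (0,6): δ = 138.89°  ·
  (1,2): δ = 147.52°  ·
  (1,3): δ = 86.90°  ·
  (1,4): δ = 31.11°  ✓
  (1,5): δ = 30.11°  ✓
  (1,6): δ = 92.61°  ·
  (2,3): δ = 119.38°  ·
  (2,4): δ = 63.59°  ·
  (2,5): δ = 2.37°  ✓
  (2,6): δ = 60.13°  ·
  (3,4): δ = 124.21°  ·
  (3,5): δ = 62.99°  ·
  (3,6): δ = 0.49°  ✓
  (4,5): δ = 118.78°  ·
  (4,6): δ = 56.28°  ·
  (5,6): δ = 117.50°  ·
antipodal pairs: 5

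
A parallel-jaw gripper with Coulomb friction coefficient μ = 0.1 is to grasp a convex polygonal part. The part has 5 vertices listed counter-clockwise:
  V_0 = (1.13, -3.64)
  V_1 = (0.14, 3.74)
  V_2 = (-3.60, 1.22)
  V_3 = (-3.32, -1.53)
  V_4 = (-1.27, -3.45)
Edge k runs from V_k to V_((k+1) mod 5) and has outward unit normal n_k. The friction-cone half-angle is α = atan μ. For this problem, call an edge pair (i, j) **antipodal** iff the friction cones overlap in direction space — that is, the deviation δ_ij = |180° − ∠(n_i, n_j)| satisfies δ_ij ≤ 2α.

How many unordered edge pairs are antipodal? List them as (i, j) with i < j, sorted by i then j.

α = atan 0.1 = 5.71°;  2α = 11.42°
n_0 = (+0.9911, +0.1330)
n_1 = (-0.5588, +0.8293)
n_2 = (-0.9949, -0.1013)
n_3 = (-0.6836, -0.7299)
n_4 = (-0.0789, -0.9969)
  (0,1): δ = 63.67°  ·
  (0,2): δ = 1.83°  ✓
  (0,3): δ = 39.24°  ·
  (0,4): δ = 77.83°  ·
  (1,2): δ = 118.16°  ·
  (1,3): δ = 77.10°  ·
  (1,4): δ = 38.50°  ·
  (2,3): δ = 138.94°  ·
  (2,4): δ = 100.34°  ·
  (3,4): δ = 141.40°  ·
antipodal pairs: 1

count = 1; pairs: (0,2)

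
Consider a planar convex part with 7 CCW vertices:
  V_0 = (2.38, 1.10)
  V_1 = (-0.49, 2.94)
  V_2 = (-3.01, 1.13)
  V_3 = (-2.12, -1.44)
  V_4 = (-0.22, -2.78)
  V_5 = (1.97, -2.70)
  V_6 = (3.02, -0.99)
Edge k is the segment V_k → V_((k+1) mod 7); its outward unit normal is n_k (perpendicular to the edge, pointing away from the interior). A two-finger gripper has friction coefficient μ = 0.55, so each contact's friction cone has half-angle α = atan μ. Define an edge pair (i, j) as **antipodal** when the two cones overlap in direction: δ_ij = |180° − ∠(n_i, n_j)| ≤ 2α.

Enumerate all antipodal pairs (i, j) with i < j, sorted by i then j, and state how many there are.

count = 8; pairs: (0,2), (0,3), (0,4), (1,4), (1,5), (2,5), (2,6), (3,6)

α = atan 0.55 = 28.81°;  2α = 57.62°
n_0 = (+0.5397, +0.8418)
n_1 = (-0.5834, +0.8122)
n_2 = (-0.9449, -0.3272)
n_3 = (-0.5763, -0.8172)
n_4 = (+0.0365, -0.9993)
n_5 = (+0.8522, -0.5233)
n_6 = (+0.9562, +0.2928)
  (0,1): δ = 111.65°  ·
  (0,2): δ = 38.23°  ✓
  (0,3): δ = 2.53°  ✓
  (0,4): δ = 34.76°  ✓
  (0,5): δ = 91.11°  ·
  (0,6): δ = 139.69°  ·
  (1,2): δ = 106.59°  ·
  (1,3): δ = 70.88°  ·
  (1,4): δ = 33.60°  ✓
  (1,5): δ = 22.76°  ✓
  (1,6): δ = 71.34°  ·
  (2,3): δ = 144.30°  ·
  (2,4): δ = 107.01°  ·
  (2,5): δ = 50.65°  ✓
  (2,6): δ = 2.08°  ✓
  (3,4): δ = 142.71°  ·
  (3,5): δ = 86.36°  ·
  (3,6): δ = 37.78°  ✓
  (4,5): δ = 123.64°  ·
  (4,6): δ = 75.07°  ·
  (5,6): δ = 131.42°  ·
antipodal pairs: 8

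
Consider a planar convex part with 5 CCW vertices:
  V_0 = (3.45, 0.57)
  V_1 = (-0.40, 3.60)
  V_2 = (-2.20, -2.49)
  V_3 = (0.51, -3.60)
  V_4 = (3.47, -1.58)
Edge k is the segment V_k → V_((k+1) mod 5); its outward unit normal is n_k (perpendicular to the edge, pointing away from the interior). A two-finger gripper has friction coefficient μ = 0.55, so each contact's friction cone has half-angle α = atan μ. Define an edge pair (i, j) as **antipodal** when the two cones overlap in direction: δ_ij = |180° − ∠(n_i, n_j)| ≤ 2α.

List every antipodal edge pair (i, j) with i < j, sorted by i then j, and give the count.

count = 3; pairs: (0,2), (1,3), (1,4)

α = atan 0.55 = 28.81°;  2α = 57.62°
n_0 = (+0.6185, +0.7858)
n_1 = (-0.9590, +0.2834)
n_2 = (-0.3790, -0.9254)
n_3 = (+0.5637, -0.8260)
n_4 = (+1.0000, +0.0093)
  (0,1): δ = 68.26°  ·
  (0,2): δ = 15.93°  ✓
  (0,3): δ = 72.51°  ·
  (0,4): δ = 128.74°  ·
  (1,2): δ = 95.81°  ·
  (1,3): δ = 39.22°  ✓
  (1,4): δ = 17.00°  ✓
  (2,3): δ = 123.42°  ·
  (2,4): δ = 67.19°  ·
  (3,4): δ = 123.78°  ·
antipodal pairs: 3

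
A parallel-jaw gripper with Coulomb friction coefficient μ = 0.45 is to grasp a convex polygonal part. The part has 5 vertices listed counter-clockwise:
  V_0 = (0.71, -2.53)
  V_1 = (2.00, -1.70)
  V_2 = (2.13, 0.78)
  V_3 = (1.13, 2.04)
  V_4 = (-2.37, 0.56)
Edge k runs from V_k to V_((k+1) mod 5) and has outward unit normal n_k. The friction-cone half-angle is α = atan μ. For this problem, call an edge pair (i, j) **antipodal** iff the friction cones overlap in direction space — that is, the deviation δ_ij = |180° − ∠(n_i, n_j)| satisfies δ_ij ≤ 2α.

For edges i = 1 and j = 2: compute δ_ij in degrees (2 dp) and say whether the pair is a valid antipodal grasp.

α = atan 0.45 = 24.23°;  2α = 48.46°
edge 1: e_1 = (+0.13, +2.48);  n_1 = (+0.9986, -0.0523)
edge 2: e_2 = (-1.00, +1.26);  n_2 = (+0.7833, +0.6217)
∠(n_1, n_2) = 41.44°
δ = |180° − 41.44°| = 138.56°
138.56° > 2α = 48.46°  →  invalid

δ = 138.56°, invalid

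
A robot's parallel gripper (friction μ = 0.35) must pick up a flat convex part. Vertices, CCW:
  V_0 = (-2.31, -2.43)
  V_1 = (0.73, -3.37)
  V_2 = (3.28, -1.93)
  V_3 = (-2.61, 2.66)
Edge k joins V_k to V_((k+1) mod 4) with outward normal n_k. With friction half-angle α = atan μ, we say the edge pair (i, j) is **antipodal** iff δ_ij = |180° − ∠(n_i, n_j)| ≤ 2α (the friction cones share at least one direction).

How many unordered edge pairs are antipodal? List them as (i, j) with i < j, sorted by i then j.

α = atan 0.35 = 19.29°;  2α = 38.58°
n_0 = (-0.2954, -0.9554)
n_1 = (+0.4917, -0.8708)
n_2 = (+0.6147, +0.7888)
n_3 = (-0.9983, -0.0588)
  (0,1): δ = 133.36°  ·
  (0,2): δ = 20.75°  ✓
  (0,3): δ = 110.56°  ·
  (1,2): δ = 67.38°  ·
  (1,3): δ = 63.92°  ·
  (2,3): δ = 48.70°  ·
antipodal pairs: 1

count = 1; pairs: (0,2)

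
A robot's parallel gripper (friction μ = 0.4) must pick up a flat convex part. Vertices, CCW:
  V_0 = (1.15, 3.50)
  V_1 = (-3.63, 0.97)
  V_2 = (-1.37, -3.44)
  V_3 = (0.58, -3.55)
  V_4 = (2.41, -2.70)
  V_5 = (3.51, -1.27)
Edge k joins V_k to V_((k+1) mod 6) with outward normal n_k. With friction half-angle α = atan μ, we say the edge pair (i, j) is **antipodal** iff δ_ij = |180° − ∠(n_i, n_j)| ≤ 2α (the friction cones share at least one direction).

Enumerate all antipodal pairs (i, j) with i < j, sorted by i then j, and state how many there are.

α = atan 0.4 = 21.80°;  2α = 43.60°
n_0 = (-0.4678, +0.8838)
n_1 = (-0.8899, -0.4561)
n_2 = (-0.0563, -0.9984)
n_3 = (+0.4213, -0.9069)
n_4 = (+0.7926, -0.6097)
n_5 = (+0.8963, +0.4435)
  (0,1): δ = 90.76°  ·
  (0,2): δ = 31.12°  ✓
  (0,3): δ = 2.98°  ✓
  (0,4): δ = 24.54°  ✓
  (0,5): δ = 88.43°  ·
  (1,2): δ = 120.36°  ·
  (1,3): δ = 92.22°  ·
  (1,4): δ = 64.70°  ·
  (1,5): δ = 0.81°  ✓
  (2,3): δ = 151.86°  ·
  (2,4): δ = 124.34°  ·
  (2,5): δ = 60.45°  ·
  (3,4): δ = 152.48°  ·
  (3,5): δ = 88.59°  ·
  (4,5): δ = 116.11°  ·
antipodal pairs: 4

count = 4; pairs: (0,2), (0,3), (0,4), (1,5)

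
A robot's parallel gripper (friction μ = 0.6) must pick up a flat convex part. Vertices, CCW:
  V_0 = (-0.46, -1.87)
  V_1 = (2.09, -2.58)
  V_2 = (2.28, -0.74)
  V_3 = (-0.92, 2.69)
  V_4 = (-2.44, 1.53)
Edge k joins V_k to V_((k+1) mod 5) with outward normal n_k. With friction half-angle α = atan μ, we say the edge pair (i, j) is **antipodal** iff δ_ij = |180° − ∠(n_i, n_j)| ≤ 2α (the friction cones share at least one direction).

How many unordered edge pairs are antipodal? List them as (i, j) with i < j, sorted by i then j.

α = atan 0.6 = 30.96°;  2α = 61.93°
n_0 = (-0.2682, -0.9634)
n_1 = (+0.9947, -0.1027)
n_2 = (+0.7312, +0.6822)
n_3 = (-0.6067, +0.7950)
n_4 = (-0.8641, -0.5032)
  (0,1): δ = 80.34°  ·
  (0,2): δ = 31.43°  ✓
  (0,3): δ = 52.91°  ✓
  (0,4): δ = 135.77°  ·
  (1,2): δ = 131.09°  ·
  (1,3): δ = 46.76°  ✓
  (1,4): δ = 36.11°  ✓
  (2,3): δ = 95.66°  ·
  (2,4): δ = 12.80°  ✓
  (3,4): δ = 97.13°  ·
antipodal pairs: 5

count = 5; pairs: (0,2), (0,3), (1,3), (1,4), (2,4)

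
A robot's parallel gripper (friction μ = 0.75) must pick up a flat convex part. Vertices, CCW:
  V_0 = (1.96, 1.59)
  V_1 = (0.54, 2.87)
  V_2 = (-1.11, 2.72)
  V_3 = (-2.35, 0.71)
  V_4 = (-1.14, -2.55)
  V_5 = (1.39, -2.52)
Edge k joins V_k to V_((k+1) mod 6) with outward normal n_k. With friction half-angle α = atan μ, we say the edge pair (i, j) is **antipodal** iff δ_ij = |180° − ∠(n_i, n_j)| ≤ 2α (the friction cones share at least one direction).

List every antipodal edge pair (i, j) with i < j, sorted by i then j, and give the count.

α = atan 0.75 = 36.87°;  2α = 73.74°
n_0 = (+0.6695, +0.7428)
n_1 = (-0.0905, +0.9959)
n_2 = (-0.8511, +0.5250)
n_3 = (-0.9375, -0.3480)
n_4 = (+0.0119, -0.9999)
n_5 = (+0.9905, -0.1374)
  (0,1): δ = 132.77°  ·
  (0,2): δ = 79.64°  ·
  (0,3): δ = 27.61°  ✓
  (0,4): δ = 42.71°  ✓
  (0,5): δ = 124.14°  ·
  (1,2): δ = 126.87°  ·
  (1,3): δ = 74.83°  ·
  (1,4): δ = 4.52°  ✓
  (1,5): δ = 76.91°  ·
  (2,3): δ = 127.97°  ·
  (2,4): δ = 57.65°  ✓
  (2,5): δ = 23.78°  ✓
  (3,4): δ = 109.68°  ·
  (3,5): δ = 28.26°  ✓
  (4,5): δ = 98.58°  ·
antipodal pairs: 6

count = 6; pairs: (0,3), (0,4), (1,4), (2,4), (2,5), (3,5)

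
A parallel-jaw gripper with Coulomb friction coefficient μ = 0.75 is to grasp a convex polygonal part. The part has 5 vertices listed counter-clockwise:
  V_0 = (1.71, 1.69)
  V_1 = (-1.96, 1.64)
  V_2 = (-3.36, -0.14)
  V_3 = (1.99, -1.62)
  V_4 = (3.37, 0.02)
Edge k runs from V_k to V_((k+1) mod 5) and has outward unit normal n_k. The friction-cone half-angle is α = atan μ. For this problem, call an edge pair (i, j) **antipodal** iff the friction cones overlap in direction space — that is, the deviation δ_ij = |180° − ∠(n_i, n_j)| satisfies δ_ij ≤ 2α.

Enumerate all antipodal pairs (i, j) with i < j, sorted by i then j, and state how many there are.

α = atan 0.75 = 36.87°;  2α = 73.74°
n_0 = (-0.0136, +0.9999)
n_1 = (-0.7860, +0.6182)
n_2 = (-0.2666, -0.9638)
n_3 = (+0.7652, -0.6438)
n_4 = (+0.7092, +0.7050)
  (0,1): δ = 128.97°  ·
  (0,2): δ = 16.24°  ✓
  (0,3): δ = 49.14°  ✓
  (0,4): δ = 134.05°  ·
  (1,2): δ = 67.28°  ✓
  (1,3): δ = 1.89°  ✓
  (1,4): δ = 83.01°  ·
  (2,3): δ = 114.62°  ·
  (2,4): δ = 29.71°  ✓
  (3,4): δ = 95.09°  ·
antipodal pairs: 5

count = 5; pairs: (0,2), (0,3), (1,2), (1,3), (2,4)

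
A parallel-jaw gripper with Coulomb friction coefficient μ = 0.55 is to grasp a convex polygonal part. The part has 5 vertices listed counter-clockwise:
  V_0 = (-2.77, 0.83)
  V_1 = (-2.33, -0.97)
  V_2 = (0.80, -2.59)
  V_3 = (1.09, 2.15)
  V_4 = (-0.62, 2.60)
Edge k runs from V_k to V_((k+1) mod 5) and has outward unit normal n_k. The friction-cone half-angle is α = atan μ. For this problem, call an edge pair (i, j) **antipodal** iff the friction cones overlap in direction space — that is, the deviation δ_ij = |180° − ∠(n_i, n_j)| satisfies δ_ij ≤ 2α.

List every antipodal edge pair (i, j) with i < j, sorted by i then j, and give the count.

count = 3; pairs: (0,2), (1,3), (2,4)

α = atan 0.55 = 28.81°;  2α = 57.62°
n_0 = (-0.9714, -0.2375)
n_1 = (-0.4597, -0.8881)
n_2 = (+0.9981, -0.0611)
n_3 = (+0.2545, +0.9671)
n_4 = (-0.6356, +0.7720)
  (0,1): δ = 131.10°  ·
  (0,2): δ = 17.24°  ✓
  (0,3): δ = 61.52°  ·
  (0,4): δ = 115.73°  ·
  (1,2): δ = 66.14°  ·
  (1,3): δ = 12.62°  ✓
  (1,4): δ = 66.83°  ·
  (2,3): δ = 101.24°  ·
  (2,4): δ = 47.04°  ✓
  (3,4): δ = 125.79°  ·
antipodal pairs: 3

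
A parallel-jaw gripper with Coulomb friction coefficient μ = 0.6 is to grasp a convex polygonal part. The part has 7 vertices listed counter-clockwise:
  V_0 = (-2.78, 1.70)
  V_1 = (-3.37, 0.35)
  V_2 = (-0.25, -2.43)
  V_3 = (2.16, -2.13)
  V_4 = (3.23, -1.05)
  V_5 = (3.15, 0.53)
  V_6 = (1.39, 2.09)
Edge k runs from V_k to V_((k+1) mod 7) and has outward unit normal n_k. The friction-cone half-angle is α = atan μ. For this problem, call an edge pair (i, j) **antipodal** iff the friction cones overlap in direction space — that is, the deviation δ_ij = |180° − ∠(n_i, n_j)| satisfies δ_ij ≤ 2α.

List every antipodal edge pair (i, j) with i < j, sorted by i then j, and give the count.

count = 9; pairs: (0,2), (0,3), (0,4), (1,4), (1,5), (1,6), (2,5), (2,6), (3,6)

α = atan 0.6 = 30.96°;  2α = 61.93°
n_0 = (-0.9163, +0.4005)
n_1 = (-0.6653, -0.7466)
n_2 = (+0.1235, -0.9923)
n_3 = (+0.7104, -0.7038)
n_4 = (+0.9987, +0.0506)
n_5 = (+0.6633, +0.7483)
n_6 = (-0.0931, +0.9957)
  (0,1): δ = 108.09°  ·
  (0,2): δ = 59.30°  ✓
  (0,3): δ = 21.13°  ✓
  (0,4): δ = 26.51°  ✓
  (0,5): δ = 72.05°  ·
  (0,6): δ = 118.95°  ·
  (1,2): δ = 131.20°  ·
  (1,3): δ = 93.03°  ·
  (1,4): δ = 45.40°  ✓
  (1,5): δ = 0.15°  ✓
  (1,6): δ = 47.04°  ✓
  (2,3): δ = 141.83°  ·
  (2,4): δ = 94.20°  ·
  (2,5): δ = 48.65°  ✓
  (2,6): δ = 1.75°  ✓
  (3,4): δ = 132.37°  ·
  (3,5): δ = 86.82°  ·
  (3,6): δ = 39.92°  ✓
  (4,5): δ = 134.45°  ·
  (4,6): δ = 87.56°  ·
  (5,6): δ = 133.10°  ·
antipodal pairs: 9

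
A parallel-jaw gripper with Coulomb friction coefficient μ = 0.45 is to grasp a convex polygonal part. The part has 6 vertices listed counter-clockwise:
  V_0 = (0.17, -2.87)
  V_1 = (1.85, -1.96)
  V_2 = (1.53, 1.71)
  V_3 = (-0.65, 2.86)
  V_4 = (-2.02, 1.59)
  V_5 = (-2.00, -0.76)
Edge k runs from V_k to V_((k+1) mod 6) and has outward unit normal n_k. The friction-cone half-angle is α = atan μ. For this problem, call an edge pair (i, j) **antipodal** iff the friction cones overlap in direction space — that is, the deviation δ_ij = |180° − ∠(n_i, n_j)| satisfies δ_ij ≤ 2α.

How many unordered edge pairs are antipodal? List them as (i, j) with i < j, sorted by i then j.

α = atan 0.45 = 24.23°;  2α = 48.46°
n_0 = (+0.4763, -0.8793)
n_1 = (+0.9962, +0.0869)
n_2 = (+0.4666, +0.8845)
n_3 = (-0.6798, +0.7334)
n_4 = (-1.0000, -0.0085)
n_5 = (-0.6971, -0.7169)
  (0,1): δ = 113.46°  ·
  (0,2): δ = 56.26°  ·
  (0,3): δ = 14.39°  ✓
  (0,4): δ = 62.04°  ·
  (0,5): δ = 107.36°  ·
  (1,2): δ = 122.80°  ·
  (1,3): δ = 52.15°  ·
  (1,4): δ = 4.50°  ✓
  (1,5): δ = 40.82°  ✓
  (2,3): δ = 109.36°  ·
  (2,4): δ = 61.70°  ·
  (2,5): δ = 16.38°  ✓
  (3,4): δ = 132.34°  ·
  (3,5): δ = 87.03°  ·
  (4,5): δ = 134.68°  ·
antipodal pairs: 4

count = 4; pairs: (0,3), (1,4), (1,5), (2,5)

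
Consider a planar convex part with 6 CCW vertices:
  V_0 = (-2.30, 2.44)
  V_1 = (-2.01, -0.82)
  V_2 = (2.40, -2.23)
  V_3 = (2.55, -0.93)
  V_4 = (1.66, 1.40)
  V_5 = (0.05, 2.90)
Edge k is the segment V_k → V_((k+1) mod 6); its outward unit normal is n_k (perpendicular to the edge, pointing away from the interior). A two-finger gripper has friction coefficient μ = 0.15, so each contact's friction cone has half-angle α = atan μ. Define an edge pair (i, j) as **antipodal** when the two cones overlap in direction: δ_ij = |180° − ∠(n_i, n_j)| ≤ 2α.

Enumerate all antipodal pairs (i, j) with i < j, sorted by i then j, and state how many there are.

α = atan 0.15 = 8.53°;  2α = 17.06°
n_0 = (-0.9961, -0.0886)
n_1 = (-0.3045, -0.9525)
n_2 = (+0.9934, -0.1146)
n_3 = (+0.9342, +0.3568)
n_4 = (+0.6817, +0.7317)
n_5 = (-0.1921, +0.9814)
  (0,1): δ = 112.81°  ·
  (0,2): δ = 11.67°  ✓
  (0,3): δ = 15.82°  ✓
  (0,4): δ = 41.94°  ·
  (0,5): δ = 95.99°  ·
  (1,2): δ = 78.85°  ·
  (1,3): δ = 51.36°  ·
  (1,4): δ = 25.24°  ·
  (1,5): δ = 28.81°  ·
  (2,3): δ = 152.51°  ·
  (2,4): δ = 126.39°  ·
  (2,5): δ = 72.34°  ·
  (3,4): δ = 153.88°  ·
  (3,5): δ = 99.83°  ·
  (4,5): δ = 125.95°  ·
antipodal pairs: 2

count = 2; pairs: (0,2), (0,3)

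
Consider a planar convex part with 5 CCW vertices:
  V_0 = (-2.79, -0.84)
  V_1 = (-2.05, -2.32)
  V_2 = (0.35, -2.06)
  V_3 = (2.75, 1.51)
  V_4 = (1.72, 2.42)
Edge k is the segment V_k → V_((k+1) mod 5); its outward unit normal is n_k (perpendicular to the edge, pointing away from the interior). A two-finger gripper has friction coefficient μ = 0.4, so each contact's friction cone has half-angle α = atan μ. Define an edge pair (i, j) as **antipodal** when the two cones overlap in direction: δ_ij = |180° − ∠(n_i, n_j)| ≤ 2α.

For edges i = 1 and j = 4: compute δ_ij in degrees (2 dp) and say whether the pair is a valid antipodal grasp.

δ = 29.68°, valid

α = atan 0.4 = 21.80°;  2α = 43.60°
edge 1: e_1 = (+2.40, +0.26);  n_1 = (+0.1077, -0.9942)
edge 4: e_4 = (-4.51, -3.26);  n_4 = (-0.5858, +0.8104)
∠(n_1, n_4) = 150.32°
δ = |180° − 150.32°| = 29.68°
29.68° ≤ 2α = 43.60°  →  valid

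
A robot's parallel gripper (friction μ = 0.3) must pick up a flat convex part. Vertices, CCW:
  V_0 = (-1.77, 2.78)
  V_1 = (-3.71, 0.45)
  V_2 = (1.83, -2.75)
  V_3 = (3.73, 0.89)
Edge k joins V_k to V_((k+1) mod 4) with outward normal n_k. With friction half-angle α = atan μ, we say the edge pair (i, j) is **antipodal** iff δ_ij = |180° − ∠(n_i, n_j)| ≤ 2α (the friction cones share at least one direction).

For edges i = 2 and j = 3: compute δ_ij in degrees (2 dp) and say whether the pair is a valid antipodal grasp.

α = atan 0.3 = 16.70°;  2α = 33.40°
edge 2: e_2 = (+1.90, +3.64);  n_2 = (+0.8865, -0.4627)
edge 3: e_3 = (-5.50, +1.89);  n_3 = (+0.3250, +0.9457)
∠(n_2, n_3) = 98.60°
δ = |180° − 98.60°| = 81.40°
81.40° > 2α = 33.40°  →  invalid

δ = 81.40°, invalid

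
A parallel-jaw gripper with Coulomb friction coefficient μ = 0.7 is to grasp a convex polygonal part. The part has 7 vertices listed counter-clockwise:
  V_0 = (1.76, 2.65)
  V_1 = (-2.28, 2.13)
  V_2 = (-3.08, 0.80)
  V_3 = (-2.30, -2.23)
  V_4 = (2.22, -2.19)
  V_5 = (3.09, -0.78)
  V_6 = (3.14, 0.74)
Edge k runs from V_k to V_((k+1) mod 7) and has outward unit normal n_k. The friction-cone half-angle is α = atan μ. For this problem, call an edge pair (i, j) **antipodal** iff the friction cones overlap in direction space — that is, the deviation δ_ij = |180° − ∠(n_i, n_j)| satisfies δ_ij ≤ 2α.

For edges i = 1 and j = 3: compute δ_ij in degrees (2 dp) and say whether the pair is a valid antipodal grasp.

α = atan 0.7 = 34.99°;  2α = 69.98°
edge 1: e_1 = (-0.80, -1.33);  n_1 = (-0.8569, +0.5154)
edge 3: e_3 = (+4.52, +0.04);  n_3 = (+0.0088, -1.0000)
∠(n_1, n_3) = 121.53°
δ = |180° − 121.53°| = 58.47°
58.47° ≤ 2α = 69.98°  →  valid

δ = 58.47°, valid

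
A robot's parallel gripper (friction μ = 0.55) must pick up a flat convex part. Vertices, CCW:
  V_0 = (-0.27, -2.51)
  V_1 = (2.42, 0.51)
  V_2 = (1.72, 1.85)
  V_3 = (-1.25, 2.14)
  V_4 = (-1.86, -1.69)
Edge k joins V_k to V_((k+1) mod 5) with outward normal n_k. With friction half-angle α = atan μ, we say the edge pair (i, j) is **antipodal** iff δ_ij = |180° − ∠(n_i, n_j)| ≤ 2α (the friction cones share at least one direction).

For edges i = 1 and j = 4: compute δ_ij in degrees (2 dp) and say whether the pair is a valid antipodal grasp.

α = atan 0.55 = 28.81°;  2α = 57.62°
edge 1: e_1 = (-0.70, +1.34);  n_1 = (+0.8863, +0.4630)
edge 4: e_4 = (+1.59, -0.82);  n_4 = (-0.4584, -0.8888)
∠(n_1, n_4) = 144.86°
δ = |180° − 144.86°| = 35.14°
35.14° ≤ 2α = 57.62°  →  valid

δ = 35.14°, valid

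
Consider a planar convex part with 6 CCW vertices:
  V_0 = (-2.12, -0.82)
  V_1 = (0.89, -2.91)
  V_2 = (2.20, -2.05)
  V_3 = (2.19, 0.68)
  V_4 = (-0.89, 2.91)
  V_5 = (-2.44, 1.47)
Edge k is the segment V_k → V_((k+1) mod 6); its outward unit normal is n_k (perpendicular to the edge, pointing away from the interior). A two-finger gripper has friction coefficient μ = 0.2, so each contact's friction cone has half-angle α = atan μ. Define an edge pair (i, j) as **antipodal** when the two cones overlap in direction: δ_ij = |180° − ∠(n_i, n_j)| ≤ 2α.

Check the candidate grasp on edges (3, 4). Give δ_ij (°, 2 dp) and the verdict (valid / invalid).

δ = 101.20°, invalid

α = atan 0.2 = 11.31°;  2α = 22.62°
edge 3: e_3 = (-3.08, +2.23);  n_3 = (+0.5865, +0.8100)
edge 4: e_4 = (-1.55, -1.44);  n_4 = (-0.6806, +0.7326)
∠(n_3, n_4) = 78.80°
δ = |180° − 78.80°| = 101.20°
101.20° > 2α = 22.62°  →  invalid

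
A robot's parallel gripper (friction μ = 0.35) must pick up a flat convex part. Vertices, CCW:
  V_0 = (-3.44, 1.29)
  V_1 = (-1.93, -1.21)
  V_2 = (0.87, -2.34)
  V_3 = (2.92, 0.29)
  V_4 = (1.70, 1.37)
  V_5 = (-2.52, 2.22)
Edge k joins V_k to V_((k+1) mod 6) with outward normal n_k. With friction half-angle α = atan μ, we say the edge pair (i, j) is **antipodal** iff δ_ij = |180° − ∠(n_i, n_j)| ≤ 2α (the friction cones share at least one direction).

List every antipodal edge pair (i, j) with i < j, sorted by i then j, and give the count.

count = 4; pairs: (0,3), (1,3), (1,4), (2,5)

α = atan 0.35 = 19.29°;  2α = 38.58°
n_0 = (-0.8560, -0.5170)
n_1 = (-0.3742, -0.9273)
n_2 = (+0.7887, -0.6148)
n_3 = (+0.6628, +0.7488)
n_4 = (+0.1975, +0.9803)
n_5 = (-0.7109, +0.7033)
  (0,1): δ = 143.11°  ·
  (0,2): δ = 69.07°  ·
  (0,3): δ = 17.35°  ✓
  (0,4): δ = 47.48°  ·
  (0,5): δ = 104.18°  ·
  (1,2): δ = 105.96°  ·
  (1,3): δ = 19.54°  ✓
  (1,4): δ = 10.59°  ✓
  (1,5): δ = 67.29°  ·
  (2,3): δ = 93.58°  ·
  (2,4): δ = 63.45°  ·
  (2,5): δ = 6.76°  ✓
  (3,4): δ = 149.87°  ·
  (3,5): δ = 93.17°  ·
  (4,5): δ = 123.30°  ·
antipodal pairs: 4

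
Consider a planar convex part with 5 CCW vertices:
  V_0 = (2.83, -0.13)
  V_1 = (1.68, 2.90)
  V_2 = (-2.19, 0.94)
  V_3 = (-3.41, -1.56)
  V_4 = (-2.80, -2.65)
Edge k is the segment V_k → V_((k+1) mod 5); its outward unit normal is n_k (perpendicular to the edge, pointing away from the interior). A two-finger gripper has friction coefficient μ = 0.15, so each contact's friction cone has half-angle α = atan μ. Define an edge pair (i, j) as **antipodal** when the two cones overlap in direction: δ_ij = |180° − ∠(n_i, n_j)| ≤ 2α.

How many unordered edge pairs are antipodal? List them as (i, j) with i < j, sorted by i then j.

α = atan 0.15 = 8.53°;  2α = 17.06°
n_0 = (+0.9349, +0.3548)
n_1 = (-0.4518, +0.8921)
n_2 = (-0.8987, +0.4386)
n_3 = (-0.8726, -0.4884)
n_4 = (+0.4085, -0.9127)
  (0,1): δ = 83.92°  ·
  (0,2): δ = 46.80°  ·
  (0,3): δ = 8.45°  ✓
  (0,4): δ = 93.33°  ·
  (1,2): δ = 142.87°  ·
  (1,3): δ = 87.63°  ·
  (1,4): δ = 2.75°  ✓
  (2,3): δ = 124.75°  ·
  (2,4): δ = 39.87°  ·
  (3,4): δ = 95.12°  ·
antipodal pairs: 2

count = 2; pairs: (0,3), (1,4)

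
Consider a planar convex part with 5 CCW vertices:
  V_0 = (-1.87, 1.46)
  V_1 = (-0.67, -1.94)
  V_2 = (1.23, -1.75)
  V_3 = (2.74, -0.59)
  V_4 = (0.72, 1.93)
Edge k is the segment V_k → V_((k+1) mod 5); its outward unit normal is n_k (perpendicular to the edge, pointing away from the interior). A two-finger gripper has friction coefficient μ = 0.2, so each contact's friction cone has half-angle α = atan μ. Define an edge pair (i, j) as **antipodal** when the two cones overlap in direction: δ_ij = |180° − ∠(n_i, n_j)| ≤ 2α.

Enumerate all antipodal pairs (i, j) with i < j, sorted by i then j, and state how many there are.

count = 2; pairs: (0,3), (1,4)

α = atan 0.2 = 11.31°;  2α = 22.62°
n_0 = (-0.9430, -0.3328)
n_1 = (+0.0995, -0.9950)
n_2 = (+0.6092, -0.7930)
n_3 = (+0.7803, +0.6254)
n_4 = (-0.1786, +0.9839)
  (0,1): δ = 103.73°  ·
  (0,2): δ = 71.91°  ·
  (0,3): δ = 19.28°  ✓
  (0,4): δ = 80.85°  ·
  (1,2): δ = 148.18°  ·
  (1,3): δ = 57.00°  ·
  (1,4): δ = 4.57°  ✓
  (2,3): δ = 88.82°  ·
  (2,4): δ = 27.25°  ·
  (3,4): δ = 118.43°  ·
antipodal pairs: 2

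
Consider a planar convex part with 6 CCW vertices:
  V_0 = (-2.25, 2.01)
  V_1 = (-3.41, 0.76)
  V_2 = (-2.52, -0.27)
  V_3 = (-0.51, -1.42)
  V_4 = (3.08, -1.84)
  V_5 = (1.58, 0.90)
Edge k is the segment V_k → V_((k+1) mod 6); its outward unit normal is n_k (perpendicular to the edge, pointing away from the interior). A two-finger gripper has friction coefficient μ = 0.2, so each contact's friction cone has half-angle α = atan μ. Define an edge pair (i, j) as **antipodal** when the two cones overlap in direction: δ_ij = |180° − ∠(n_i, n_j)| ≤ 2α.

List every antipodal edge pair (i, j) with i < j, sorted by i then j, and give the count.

count = 3; pairs: (1,4), (2,5), (3,5)

α = atan 0.2 = 11.31°;  2α = 22.62°
n_0 = (-0.7330, +0.6802)
n_1 = (-0.7567, -0.6538)
n_2 = (-0.4966, -0.8680)
n_3 = (-0.1162, -0.9932)
n_4 = (+0.8772, +0.4802)
n_5 = (+0.2784, +0.9605)
  (0,1): δ = 96.31°  ·
  (0,2): δ = 76.91°  ·
  (0,3): δ = 53.81°  ·
  (0,4): δ = 71.56°  ·
  (0,5): δ = 116.70°  ·
  (1,2): δ = 160.61°  ·
  (1,3): δ = 137.50°  ·
  (1,4): δ = 12.13°  ✓
  (1,5): δ = 33.01°  ·
  (2,3): δ = 156.90°  ·
  (2,4): δ = 31.53°  ·
  (2,5): δ = 13.61°  ✓
  (3,4): δ = 54.63°  ·
  (3,5): δ = 9.49°  ✓
  (4,5): δ = 134.86°  ·
antipodal pairs: 3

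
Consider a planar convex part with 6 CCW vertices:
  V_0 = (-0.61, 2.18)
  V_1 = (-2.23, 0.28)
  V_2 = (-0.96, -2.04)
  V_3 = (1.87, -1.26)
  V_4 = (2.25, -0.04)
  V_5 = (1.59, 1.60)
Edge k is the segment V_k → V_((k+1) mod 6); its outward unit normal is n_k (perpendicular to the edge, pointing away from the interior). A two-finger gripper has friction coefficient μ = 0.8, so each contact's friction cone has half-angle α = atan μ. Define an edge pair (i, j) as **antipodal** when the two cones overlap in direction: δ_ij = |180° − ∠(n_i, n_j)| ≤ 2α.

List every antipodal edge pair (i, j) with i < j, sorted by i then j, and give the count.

α = atan 0.8 = 38.66°;  2α = 77.32°
n_0 = (-0.7610, +0.6488)
n_1 = (-0.8772, -0.4802)
n_2 = (+0.2657, -0.9641)
n_3 = (+0.9548, -0.2974)
n_4 = (+0.9277, +0.3733)
n_5 = (+0.2549, +0.9670)
  (0,1): δ = 110.85°  ·
  (0,2): δ = 34.14°  ✓
  (0,3): δ = 23.15°  ✓
  (0,4): δ = 62.37°  ✓
  (0,5): δ = 115.68°  ·
  (1,2): δ = 103.29°  ·
  (1,3): δ = 46.00°  ✓
  (1,4): δ = 6.78°  ✓
  (1,5): δ = 46.53°  ✓
  (2,3): δ = 122.71°  ·
  (2,4): δ = 83.49°  ·
  (2,5): δ = 30.18°  ✓
  (3,4): δ = 140.78°  ·
  (3,5): δ = 87.47°  ·
  (4,5): δ = 126.69°  ·
antipodal pairs: 7

count = 7; pairs: (0,2), (0,3), (0,4), (1,3), (1,4), (1,5), (2,5)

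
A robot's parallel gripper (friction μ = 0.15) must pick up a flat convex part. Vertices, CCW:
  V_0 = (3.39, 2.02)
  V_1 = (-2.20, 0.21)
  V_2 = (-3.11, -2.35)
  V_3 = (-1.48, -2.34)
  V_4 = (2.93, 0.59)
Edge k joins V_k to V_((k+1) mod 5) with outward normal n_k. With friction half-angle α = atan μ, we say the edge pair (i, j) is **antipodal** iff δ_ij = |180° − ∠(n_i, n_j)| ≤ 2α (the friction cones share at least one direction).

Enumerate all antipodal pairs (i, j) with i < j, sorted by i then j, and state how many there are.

count = 2; pairs: (0,3), (1,4)

α = atan 0.15 = 8.53°;  2α = 17.06°
n_0 = (-0.3080, +0.9514)
n_1 = (-0.9422, +0.3349)
n_2 = (+0.0061, -1.0000)
n_3 = (+0.5534, -0.8329)
n_4 = (+0.9520, -0.3062)
  (0,1): δ = 127.51°  ·
  (0,2): δ = 17.59°  ·
  (0,3): δ = 15.66°  ✓
  (0,4): δ = 54.23°  ·
  (1,2): δ = 70.08°  ·
  (1,3): δ = 36.83°  ·
  (1,4): δ = 1.74°  ✓
  (2,3): δ = 146.75°  ·
  (2,4): δ = 108.18°  ·
  (3,4): δ = 141.43°  ·
antipodal pairs: 2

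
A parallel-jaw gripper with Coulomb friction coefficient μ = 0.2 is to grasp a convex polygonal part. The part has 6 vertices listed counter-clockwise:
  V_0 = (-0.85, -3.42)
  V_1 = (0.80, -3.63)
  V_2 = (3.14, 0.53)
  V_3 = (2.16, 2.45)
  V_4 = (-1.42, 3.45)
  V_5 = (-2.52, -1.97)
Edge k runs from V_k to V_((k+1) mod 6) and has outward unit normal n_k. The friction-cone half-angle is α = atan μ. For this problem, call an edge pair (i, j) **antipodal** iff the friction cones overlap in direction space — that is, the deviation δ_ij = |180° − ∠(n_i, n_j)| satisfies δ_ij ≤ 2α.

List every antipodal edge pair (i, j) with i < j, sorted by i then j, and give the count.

α = atan 0.2 = 11.31°;  2α = 22.62°
n_0 = (-0.1263, -0.9920)
n_1 = (+0.8716, -0.4903)
n_2 = (+0.8907, +0.4546)
n_3 = (+0.2690, +0.9631)
n_4 = (-0.9800, +0.1989)
n_5 = (-0.6556, -0.7551)
  (0,1): δ = 112.10°  ·
  (0,2): δ = 55.71°  ·
  (0,3): δ = 8.35°  ✓
  (0,4): δ = 85.78°  ·
  (0,5): δ = 146.29°  ·
  (1,2): δ = 123.60°  ·
  (1,3): δ = 76.25°  ·
  (1,4): δ = 17.89°  ✓
  (1,5): δ = 78.39°  ·
  (2,3): δ = 132.65°  ·
  (2,4): δ = 38.51°  ·
  (2,5): δ = 21.99°  ✓
  (3,4): δ = 85.87°  ·
  (3,5): δ = 25.36°  ·
  (4,5): δ = 119.49°  ·
antipodal pairs: 3

count = 3; pairs: (0,3), (1,4), (2,5)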